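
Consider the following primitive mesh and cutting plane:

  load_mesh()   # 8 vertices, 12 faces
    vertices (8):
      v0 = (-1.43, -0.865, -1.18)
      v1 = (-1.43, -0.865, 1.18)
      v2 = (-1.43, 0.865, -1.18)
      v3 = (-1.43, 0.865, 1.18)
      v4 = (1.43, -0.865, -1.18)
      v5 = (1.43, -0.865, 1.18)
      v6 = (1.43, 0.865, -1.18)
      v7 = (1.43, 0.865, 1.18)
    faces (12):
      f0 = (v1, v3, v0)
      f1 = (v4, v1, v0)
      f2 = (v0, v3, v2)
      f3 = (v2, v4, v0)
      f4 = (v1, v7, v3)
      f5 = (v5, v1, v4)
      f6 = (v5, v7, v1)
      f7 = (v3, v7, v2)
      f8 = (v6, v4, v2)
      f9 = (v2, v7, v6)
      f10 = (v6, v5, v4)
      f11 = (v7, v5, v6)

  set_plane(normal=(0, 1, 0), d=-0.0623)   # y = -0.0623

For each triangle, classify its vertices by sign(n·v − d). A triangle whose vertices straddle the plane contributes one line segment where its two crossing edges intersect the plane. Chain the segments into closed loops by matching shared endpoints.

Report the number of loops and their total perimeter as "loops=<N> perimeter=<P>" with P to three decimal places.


loops=1 perimeter=10.440

Straddling triangles (8 of 12):
  (v1,v3,v0) [-+-] → (-1.43, -0.0623, 1.18)–(-1.43, -0.0623, -0.0849873)  len=1.2650
  (v0,v3,v2) [-++] → (-1.43, -0.0623, -0.0849873)–(-1.43, -0.0623, -1.18)  len=1.0950
  (v2,v4,v0) [+--] → (0.102993, -0.0623, -1.18)–(-1.43, -0.0623, -1.18)  len=1.5330
  (v1,v7,v3) [-++] → (-0.102993, -0.0623, 1.18)–(-1.43, -0.0623, 1.18)  len=1.3270
  (v5,v7,v1) [-+-] → (1.43, -0.0623, 1.18)–(-0.102993, -0.0623, 1.18)  len=1.5330
  (v6,v4,v2) [+-+] → (1.43, -0.0623, -1.18)–(0.102993, -0.0623, -1.18)  len=1.3270
  (v6,v5,v4) [+--] → (1.43, -0.0623, 0.0849873)–(1.43, -0.0623, -1.18)  len=1.2650
  (v7,v5,v6) [+-+] → (1.43, -0.0623, 1.18)–(1.43, -0.0623, 0.0849873)  len=1.0950

Chained into 1 loop(s):
  loop 1: 8 segments, perimeter = 10.4400
Total perimeter = 10.440


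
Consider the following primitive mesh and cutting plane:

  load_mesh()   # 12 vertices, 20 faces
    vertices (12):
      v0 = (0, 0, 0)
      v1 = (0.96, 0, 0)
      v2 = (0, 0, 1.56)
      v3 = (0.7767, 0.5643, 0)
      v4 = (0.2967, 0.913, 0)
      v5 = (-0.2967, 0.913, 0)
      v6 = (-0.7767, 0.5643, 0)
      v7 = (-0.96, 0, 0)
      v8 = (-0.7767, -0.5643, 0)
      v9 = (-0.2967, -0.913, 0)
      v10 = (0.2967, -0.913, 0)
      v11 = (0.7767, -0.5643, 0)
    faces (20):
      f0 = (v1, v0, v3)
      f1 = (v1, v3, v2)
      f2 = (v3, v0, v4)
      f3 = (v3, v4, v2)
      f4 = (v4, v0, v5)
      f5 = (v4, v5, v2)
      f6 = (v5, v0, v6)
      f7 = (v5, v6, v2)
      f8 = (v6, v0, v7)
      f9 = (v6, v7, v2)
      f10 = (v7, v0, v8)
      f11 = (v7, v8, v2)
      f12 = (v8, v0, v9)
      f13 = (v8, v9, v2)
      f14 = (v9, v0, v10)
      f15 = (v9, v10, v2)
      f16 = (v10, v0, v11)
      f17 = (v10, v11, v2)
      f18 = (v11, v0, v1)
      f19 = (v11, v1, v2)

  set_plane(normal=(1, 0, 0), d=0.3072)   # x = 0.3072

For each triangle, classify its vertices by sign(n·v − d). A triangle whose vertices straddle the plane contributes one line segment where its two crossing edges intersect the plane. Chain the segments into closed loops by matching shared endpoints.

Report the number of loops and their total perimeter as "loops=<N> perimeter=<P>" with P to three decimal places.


Straddling triangles (8 of 20):
  (v1,v0,v3) [+-+] → (0.3072, 0, 0)–(0.3072, 0.223192, 0)  len=0.2232
  (v1,v3,v2) [++-] → (0.3072, 0.223192, 0.94299)–(0.3072, 0, 1.0608)  len=0.2524
  (v3,v0,v4) [+--] → (0.3072, 0.223192, 0)–(0.3072, 0.905372, 0)  len=0.6822
  (v3,v4,v2) [+--] → (0.3072, 0.905372, 0)–(0.3072, 0.223192, 0.94299)  len=1.1639
  (v10,v0,v11) [--+] → (0.3072, -0.223192, 0)–(0.3072, -0.905372, 0)  len=0.6822
  (v10,v11,v2) [-+-] → (0.3072, -0.905372, 0)–(0.3072, -0.223192, 0.94299)  len=1.1639
  (v11,v0,v1) [+-+] → (0.3072, -0.223192, 0)–(0.3072, 0, 0)  len=0.2232
  (v11,v1,v2) [++-] → (0.3072, 0, 1.0608)–(0.3072, -0.223192, 0.94299)  len=0.2524

Chained into 1 loop(s):
  loop 1: 8 segments, perimeter = 4.6432
Total perimeter = 4.643

loops=1 perimeter=4.643


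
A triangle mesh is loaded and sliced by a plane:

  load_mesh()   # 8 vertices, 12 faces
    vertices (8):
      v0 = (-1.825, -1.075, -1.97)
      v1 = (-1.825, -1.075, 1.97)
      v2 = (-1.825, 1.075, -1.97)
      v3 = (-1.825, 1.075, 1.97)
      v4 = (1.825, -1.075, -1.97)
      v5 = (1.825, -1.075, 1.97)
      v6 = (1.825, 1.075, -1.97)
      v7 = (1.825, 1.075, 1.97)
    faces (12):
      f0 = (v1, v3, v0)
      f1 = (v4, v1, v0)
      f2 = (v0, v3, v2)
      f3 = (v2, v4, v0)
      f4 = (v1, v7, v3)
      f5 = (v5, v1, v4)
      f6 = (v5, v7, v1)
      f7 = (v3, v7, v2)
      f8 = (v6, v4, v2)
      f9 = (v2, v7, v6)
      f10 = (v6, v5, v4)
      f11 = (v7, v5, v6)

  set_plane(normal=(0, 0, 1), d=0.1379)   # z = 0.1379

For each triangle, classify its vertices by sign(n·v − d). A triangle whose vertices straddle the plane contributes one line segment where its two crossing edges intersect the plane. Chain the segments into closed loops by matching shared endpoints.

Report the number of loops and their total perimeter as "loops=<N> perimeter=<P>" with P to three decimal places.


loops=1 perimeter=11.600

Straddling triangles (8 of 12):
  (v1,v3,v0) [++-] → (-1.825, 0.07525, 0.1379)–(-1.825, -1.075, 0.1379)  len=1.1502
  (v4,v1,v0) [-+-] → (-0.12775, -1.075, 0.1379)–(-1.825, -1.075, 0.1379)  len=1.6972
  (v0,v3,v2) [-+-] → (-1.825, 0.07525, 0.1379)–(-1.825, 1.075, 0.1379)  len=0.9997
  (v5,v1,v4) [++-] → (-0.12775, -1.075, 0.1379)–(1.825, -1.075, 0.1379)  len=1.9527
  (v3,v7,v2) [++-] → (0.12775, 1.075, 0.1379)–(-1.825, 1.075, 0.1379)  len=1.9527
  (v2,v7,v6) [-+-] → (0.12775, 1.075, 0.1379)–(1.825, 1.075, 0.1379)  len=1.6972
  (v6,v5,v4) [-+-] → (1.825, -0.07525, 0.1379)–(1.825, -1.075, 0.1379)  len=0.9997
  (v7,v5,v6) [++-] → (1.825, -0.07525, 0.1379)–(1.825, 1.075, 0.1379)  len=1.1502

Chained into 1 loop(s):
  loop 1: 8 segments, perimeter = 11.6000
Total perimeter = 11.600


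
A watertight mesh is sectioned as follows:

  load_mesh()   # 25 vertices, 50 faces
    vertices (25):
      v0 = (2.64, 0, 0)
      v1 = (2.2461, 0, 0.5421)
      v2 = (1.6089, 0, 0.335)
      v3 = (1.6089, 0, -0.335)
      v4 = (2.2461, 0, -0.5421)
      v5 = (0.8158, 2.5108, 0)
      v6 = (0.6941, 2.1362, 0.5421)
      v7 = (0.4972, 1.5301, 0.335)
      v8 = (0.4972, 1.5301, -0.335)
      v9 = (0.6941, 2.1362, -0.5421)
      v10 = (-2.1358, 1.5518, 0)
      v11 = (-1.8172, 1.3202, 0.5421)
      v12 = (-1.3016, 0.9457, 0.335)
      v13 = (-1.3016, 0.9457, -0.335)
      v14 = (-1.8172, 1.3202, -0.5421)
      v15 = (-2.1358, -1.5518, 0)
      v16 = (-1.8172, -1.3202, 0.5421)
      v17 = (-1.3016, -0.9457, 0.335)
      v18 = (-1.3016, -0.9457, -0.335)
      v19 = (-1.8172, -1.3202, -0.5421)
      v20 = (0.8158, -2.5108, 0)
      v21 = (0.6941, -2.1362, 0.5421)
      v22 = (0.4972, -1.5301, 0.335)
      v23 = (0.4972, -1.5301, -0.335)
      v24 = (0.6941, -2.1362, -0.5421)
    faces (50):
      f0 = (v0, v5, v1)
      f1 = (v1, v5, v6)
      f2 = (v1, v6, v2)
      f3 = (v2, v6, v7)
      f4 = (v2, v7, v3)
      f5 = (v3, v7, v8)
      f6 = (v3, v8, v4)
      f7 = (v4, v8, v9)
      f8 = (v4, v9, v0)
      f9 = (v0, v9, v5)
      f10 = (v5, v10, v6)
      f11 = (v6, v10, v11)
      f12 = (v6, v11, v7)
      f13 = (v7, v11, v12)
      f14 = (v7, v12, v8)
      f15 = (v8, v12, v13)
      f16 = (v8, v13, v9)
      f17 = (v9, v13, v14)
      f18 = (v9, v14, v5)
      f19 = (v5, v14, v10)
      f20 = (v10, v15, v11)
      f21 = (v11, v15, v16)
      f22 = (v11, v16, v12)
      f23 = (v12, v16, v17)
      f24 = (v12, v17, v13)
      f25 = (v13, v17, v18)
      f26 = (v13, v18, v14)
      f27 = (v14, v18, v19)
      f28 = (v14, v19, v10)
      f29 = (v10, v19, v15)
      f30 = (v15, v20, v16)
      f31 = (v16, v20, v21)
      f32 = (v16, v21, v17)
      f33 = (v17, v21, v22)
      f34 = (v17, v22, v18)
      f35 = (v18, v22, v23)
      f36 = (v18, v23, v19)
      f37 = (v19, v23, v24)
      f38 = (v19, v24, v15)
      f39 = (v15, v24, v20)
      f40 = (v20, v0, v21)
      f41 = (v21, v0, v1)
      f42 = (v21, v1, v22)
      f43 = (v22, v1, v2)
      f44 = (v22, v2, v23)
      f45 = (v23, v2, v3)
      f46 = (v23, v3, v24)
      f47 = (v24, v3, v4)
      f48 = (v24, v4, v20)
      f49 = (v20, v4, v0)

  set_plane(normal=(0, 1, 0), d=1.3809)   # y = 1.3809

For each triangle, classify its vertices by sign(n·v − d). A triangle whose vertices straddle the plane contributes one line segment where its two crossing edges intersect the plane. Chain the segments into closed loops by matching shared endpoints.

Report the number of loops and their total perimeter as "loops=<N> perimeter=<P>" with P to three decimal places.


Straddling triangles (22 of 50):
  (v0,v5,v1) [-+-] → (1.63672, 1.3809, 0)–(1.45946, 1.3809, 0.243954)  len=0.3016
  (v1,v5,v6) [-++] → (1.45946, 1.3809, 0.243954)–(1.24284, 1.3809, 0.5421)  len=0.3685
  (v1,v6,v2) [-+-] → (1.24284, 1.3809, 0.5421)–(1.01755, 1.3809, 0.468875)  len=0.2369
  (v2,v6,v7) [-++] → (1.01755, 1.3809, 0.468875)–(0.605602, 1.3809, 0.335)  len=0.4332
  (v2,v7,v3) [-+-] → (0.605602, 1.3809, 0.335)–(0.605602, 1.3809, 0.269668)  len=0.0653
  (v3,v7,v8) [-++] → (0.605602, 1.3809, 0.269668)–(0.605602, 1.3809, -0.335)  len=0.6047
  (v3,v8,v4) [-+-] → (0.605602, 1.3809, -0.335)–(0.667735, 1.3809, -0.355194)  len=0.0653
  (v4,v8,v9) [-++] → (0.667735, 1.3809, -0.355194)–(1.24284, 1.3809, -0.5421)  len=0.6047
  (v4,v9,v0) [-+-] → (1.24284, 1.3809, -0.5421)–(1.38212, 1.3809, -0.350429)  len=0.2369
  (v0,v9,v5) [-++] → (1.38212, 1.3809, -0.350429)–(1.63672, 1.3809, 0)  len=0.4332
  (v6,v10,v11) [++-] → (-1.9007, 1.3809, 0.400021)–(-1.63039, 1.3809, 0.5421)  len=0.3054
  (v6,v11,v7) [+-+] → (-1.63039, 1.3809, 0.5421)–(-1.14791, 1.3809, 0.48221)  len=0.4862
  (v7,v11,v12) [+--] → (-1.14791, 1.3809, 0.48221)–(0.0379581, 1.3809, 0.335)  len=1.1950
  (v7,v12,v8) [+-+] → (0.0379581, 1.3809, 0.335)–(0.0379581, 1.3809, -0.163946)  len=0.4989
  (v8,v12,v13) [+--] → (0.0379581, 1.3809, -0.163946)–(0.0379581, 1.3809, -0.335)  len=0.1711
  (v8,v13,v9) [+-+] → (0.0379581, 1.3809, -0.335)–(-0.572051, 1.3809, -0.410708)  len=0.6147
  (v9,v13,v14) [+--] → (-0.572051, 1.3809, -0.410708)–(-1.63039, 1.3809, -0.5421)  len=1.0665
  (v9,v14,v5) [+-+] → (-1.63039, 1.3809, -0.5421)–(-1.68296, 1.3809, -0.514462)  len=0.0594
  (v5,v14,v10) [+-+] → (-1.68296, 1.3809, -0.514462)–(-1.9007, 1.3809, -0.400021)  len=0.2460
  (v10,v15,v11) [+--] → (-2.1358, 1.3809, 0)–(-1.9007, 1.3809, 0.400021)  len=0.4640
  (v14,v19,v10) [--+] → (-2.11684, 1.3809, -0.032258)–(-1.9007, 1.3809, -0.400021)  len=0.4266
  (v10,v19,v15) [+--] → (-2.11684, 1.3809, -0.032258)–(-2.1358, 1.3809, 0)  len=0.0374

Chained into 2 loop(s):
  loop 1: 10 segments, perimeter = 3.3503
  loop 2: 12 segments, perimeter = 5.5710
Total perimeter = 8.921

loops=2 perimeter=8.921


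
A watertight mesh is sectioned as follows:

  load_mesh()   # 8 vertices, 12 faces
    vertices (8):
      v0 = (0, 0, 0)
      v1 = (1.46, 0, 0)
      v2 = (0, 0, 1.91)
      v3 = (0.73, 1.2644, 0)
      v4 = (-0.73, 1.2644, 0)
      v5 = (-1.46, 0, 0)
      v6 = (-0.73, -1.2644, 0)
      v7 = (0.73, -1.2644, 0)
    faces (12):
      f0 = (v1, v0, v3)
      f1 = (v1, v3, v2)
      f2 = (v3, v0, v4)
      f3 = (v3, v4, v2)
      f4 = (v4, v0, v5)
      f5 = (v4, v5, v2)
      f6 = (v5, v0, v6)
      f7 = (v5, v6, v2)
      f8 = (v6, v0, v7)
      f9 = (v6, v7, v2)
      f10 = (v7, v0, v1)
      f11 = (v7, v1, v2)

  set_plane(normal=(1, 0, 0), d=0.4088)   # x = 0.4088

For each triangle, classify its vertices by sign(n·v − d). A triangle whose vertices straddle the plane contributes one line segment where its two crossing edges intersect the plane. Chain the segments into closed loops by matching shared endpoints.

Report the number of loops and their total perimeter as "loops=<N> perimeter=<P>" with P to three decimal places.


Straddling triangles (8 of 12):
  (v1,v0,v3) [+-+] → (0.4088, 0, 0)–(0.4088, 0.708064, 0)  len=0.7081
  (v1,v3,v2) [++-] → (0.4088, 0.708064, 0.8404)–(0.4088, 0, 1.3752)  len=0.8873
  (v3,v0,v4) [+--] → (0.4088, 0.708064, 0)–(0.4088, 1.2644, 0)  len=0.5563
  (v3,v4,v2) [+--] → (0.4088, 1.2644, 0)–(0.4088, 0.708064, 0.8404)  len=1.0079
  (v6,v0,v7) [--+] → (0.4088, -0.708064, 0)–(0.4088, -1.2644, 0)  len=0.5563
  (v6,v7,v2) [-+-] → (0.4088, -1.2644, 0)–(0.4088, -0.708064, 0.8404)  len=1.0079
  (v7,v0,v1) [+-+] → (0.4088, -0.708064, 0)–(0.4088, 0, 0)  len=0.7081
  (v7,v1,v2) [++-] → (0.4088, 0, 1.3752)–(0.4088, -0.708064, 0.8404)  len=0.8873

Chained into 1 loop(s):
  loop 1: 8 segments, perimeter = 6.3192
Total perimeter = 6.319

loops=1 perimeter=6.319


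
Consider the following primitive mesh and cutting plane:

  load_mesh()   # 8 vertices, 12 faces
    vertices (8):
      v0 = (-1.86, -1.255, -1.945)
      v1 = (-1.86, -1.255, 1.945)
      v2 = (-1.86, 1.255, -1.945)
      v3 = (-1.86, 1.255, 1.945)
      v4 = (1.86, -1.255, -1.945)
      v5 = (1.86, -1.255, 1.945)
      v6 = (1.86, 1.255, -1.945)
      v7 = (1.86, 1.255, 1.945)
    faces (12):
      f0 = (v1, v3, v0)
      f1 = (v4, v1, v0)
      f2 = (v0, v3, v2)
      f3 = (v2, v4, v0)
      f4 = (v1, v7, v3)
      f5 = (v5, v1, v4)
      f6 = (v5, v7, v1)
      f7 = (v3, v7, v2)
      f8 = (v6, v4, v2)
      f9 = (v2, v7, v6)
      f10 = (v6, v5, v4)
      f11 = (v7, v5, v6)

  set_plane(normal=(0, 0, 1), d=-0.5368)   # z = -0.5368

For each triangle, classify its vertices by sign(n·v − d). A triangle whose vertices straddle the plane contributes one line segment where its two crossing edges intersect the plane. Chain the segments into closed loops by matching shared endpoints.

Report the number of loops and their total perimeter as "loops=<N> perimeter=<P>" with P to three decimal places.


Straddling triangles (8 of 12):
  (v1,v3,v0) [++-] → (-1.86, -0.346367, -0.5368)–(-1.86, -1.255, -0.5368)  len=0.9086
  (v4,v1,v0) [-+-] → (0.513341, -1.255, -0.5368)–(-1.86, -1.255, -0.5368)  len=2.3733
  (v0,v3,v2) [-+-] → (-1.86, -0.346367, -0.5368)–(-1.86, 1.255, -0.5368)  len=1.6014
  (v5,v1,v4) [++-] → (0.513341, -1.255, -0.5368)–(1.86, -1.255, -0.5368)  len=1.3467
  (v3,v7,v2) [++-] → (-0.513341, 1.255, -0.5368)–(-1.86, 1.255, -0.5368)  len=1.3467
  (v2,v7,v6) [-+-] → (-0.513341, 1.255, -0.5368)–(1.86, 1.255, -0.5368)  len=2.3733
  (v6,v5,v4) [-+-] → (1.86, 0.346367, -0.5368)–(1.86, -1.255, -0.5368)  len=1.6014
  (v7,v5,v6) [++-] → (1.86, 0.346367, -0.5368)–(1.86, 1.255, -0.5368)  len=0.9086

Chained into 1 loop(s):
  loop 1: 8 segments, perimeter = 12.4600
Total perimeter = 12.460

loops=1 perimeter=12.460


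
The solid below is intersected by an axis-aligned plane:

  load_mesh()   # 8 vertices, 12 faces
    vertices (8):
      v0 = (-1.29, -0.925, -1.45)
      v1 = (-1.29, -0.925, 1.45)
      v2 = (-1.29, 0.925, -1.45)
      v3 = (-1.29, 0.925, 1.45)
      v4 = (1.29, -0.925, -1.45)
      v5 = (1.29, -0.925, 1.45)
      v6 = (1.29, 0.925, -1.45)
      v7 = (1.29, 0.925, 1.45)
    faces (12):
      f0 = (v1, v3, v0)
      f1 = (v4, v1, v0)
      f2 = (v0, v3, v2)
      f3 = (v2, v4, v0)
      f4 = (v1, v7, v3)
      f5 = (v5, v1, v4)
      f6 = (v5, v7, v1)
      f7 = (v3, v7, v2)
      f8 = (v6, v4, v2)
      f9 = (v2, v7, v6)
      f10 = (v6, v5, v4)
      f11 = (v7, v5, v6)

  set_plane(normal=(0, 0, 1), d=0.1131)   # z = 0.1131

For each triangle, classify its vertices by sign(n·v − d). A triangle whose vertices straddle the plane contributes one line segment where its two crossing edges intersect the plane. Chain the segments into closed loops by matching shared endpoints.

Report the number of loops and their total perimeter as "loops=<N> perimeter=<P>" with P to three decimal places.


loops=1 perimeter=8.860

Straddling triangles (8 of 12):
  (v1,v3,v0) [++-] → (-1.29, 0.07215, 0.1131)–(-1.29, -0.925, 0.1131)  len=0.9971
  (v4,v1,v0) [-+-] → (-0.10062, -0.925, 0.1131)–(-1.29, -0.925, 0.1131)  len=1.1894
  (v0,v3,v2) [-+-] → (-1.29, 0.07215, 0.1131)–(-1.29, 0.925, 0.1131)  len=0.8528
  (v5,v1,v4) [++-] → (-0.10062, -0.925, 0.1131)–(1.29, -0.925, 0.1131)  len=1.3906
  (v3,v7,v2) [++-] → (0.10062, 0.925, 0.1131)–(-1.29, 0.925, 0.1131)  len=1.3906
  (v2,v7,v6) [-+-] → (0.10062, 0.925, 0.1131)–(1.29, 0.925, 0.1131)  len=1.1894
  (v6,v5,v4) [-+-] → (1.29, -0.07215, 0.1131)–(1.29, -0.925, 0.1131)  len=0.8528
  (v7,v5,v6) [++-] → (1.29, -0.07215, 0.1131)–(1.29, 0.925, 0.1131)  len=0.9971

Chained into 1 loop(s):
  loop 1: 8 segments, perimeter = 8.8600
Total perimeter = 8.860


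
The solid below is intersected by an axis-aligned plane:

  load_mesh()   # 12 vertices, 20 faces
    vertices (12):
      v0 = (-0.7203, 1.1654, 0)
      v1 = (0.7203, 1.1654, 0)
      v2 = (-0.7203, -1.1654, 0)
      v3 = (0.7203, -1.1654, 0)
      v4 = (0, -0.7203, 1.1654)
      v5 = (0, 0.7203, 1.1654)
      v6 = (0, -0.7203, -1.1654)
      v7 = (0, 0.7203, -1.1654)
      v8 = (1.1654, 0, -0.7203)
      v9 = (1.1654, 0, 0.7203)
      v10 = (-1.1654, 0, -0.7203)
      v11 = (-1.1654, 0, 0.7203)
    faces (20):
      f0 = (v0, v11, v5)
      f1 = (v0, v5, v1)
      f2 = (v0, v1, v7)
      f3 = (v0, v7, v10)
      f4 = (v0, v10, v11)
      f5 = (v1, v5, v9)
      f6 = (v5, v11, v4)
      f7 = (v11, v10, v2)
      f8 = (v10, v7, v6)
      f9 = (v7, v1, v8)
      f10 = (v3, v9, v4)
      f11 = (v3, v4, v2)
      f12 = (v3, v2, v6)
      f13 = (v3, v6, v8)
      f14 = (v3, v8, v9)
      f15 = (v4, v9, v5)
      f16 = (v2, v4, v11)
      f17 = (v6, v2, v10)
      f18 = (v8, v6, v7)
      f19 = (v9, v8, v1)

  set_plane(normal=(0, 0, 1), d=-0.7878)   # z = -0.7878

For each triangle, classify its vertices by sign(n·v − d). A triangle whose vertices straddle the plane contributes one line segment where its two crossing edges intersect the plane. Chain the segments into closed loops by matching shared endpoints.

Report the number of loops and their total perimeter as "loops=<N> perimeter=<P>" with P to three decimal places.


Straddling triangles (8 of 20):
  (v0,v1,v7) [++-] → (0.233384, 0.864516, -0.7878)–(-0.233384, 0.864516, -0.7878)  len=0.4668
  (v0,v7,v10) [+-+] → (-0.233384, 0.864516, -0.7878)–(-0.988666, 0.109234, -0.7878)  len=1.0681
  (v10,v7,v6) [+--] → (-0.988666, 0.109234, -0.7878)–(-0.988666, -0.109234, -0.7878)  len=0.2185
  (v7,v1,v8) [-++] → (0.233384, 0.864516, -0.7878)–(0.988666, 0.109234, -0.7878)  len=1.0681
  (v3,v2,v6) [++-] → (-0.233384, -0.864516, -0.7878)–(0.233384, -0.864516, -0.7878)  len=0.4668
  (v3,v6,v8) [+-+] → (0.233384, -0.864516, -0.7878)–(0.988666, -0.109234, -0.7878)  len=1.0681
  (v6,v2,v10) [-++] → (-0.233384, -0.864516, -0.7878)–(-0.988666, -0.109234, -0.7878)  len=1.0681
  (v8,v6,v7) [+--] → (0.988666, -0.109234, -0.7878)–(0.988666, 0.109234, -0.7878)  len=0.2185

Chained into 1 loop(s):
  loop 1: 8 segments, perimeter = 5.6430
Total perimeter = 5.643

loops=1 perimeter=5.643


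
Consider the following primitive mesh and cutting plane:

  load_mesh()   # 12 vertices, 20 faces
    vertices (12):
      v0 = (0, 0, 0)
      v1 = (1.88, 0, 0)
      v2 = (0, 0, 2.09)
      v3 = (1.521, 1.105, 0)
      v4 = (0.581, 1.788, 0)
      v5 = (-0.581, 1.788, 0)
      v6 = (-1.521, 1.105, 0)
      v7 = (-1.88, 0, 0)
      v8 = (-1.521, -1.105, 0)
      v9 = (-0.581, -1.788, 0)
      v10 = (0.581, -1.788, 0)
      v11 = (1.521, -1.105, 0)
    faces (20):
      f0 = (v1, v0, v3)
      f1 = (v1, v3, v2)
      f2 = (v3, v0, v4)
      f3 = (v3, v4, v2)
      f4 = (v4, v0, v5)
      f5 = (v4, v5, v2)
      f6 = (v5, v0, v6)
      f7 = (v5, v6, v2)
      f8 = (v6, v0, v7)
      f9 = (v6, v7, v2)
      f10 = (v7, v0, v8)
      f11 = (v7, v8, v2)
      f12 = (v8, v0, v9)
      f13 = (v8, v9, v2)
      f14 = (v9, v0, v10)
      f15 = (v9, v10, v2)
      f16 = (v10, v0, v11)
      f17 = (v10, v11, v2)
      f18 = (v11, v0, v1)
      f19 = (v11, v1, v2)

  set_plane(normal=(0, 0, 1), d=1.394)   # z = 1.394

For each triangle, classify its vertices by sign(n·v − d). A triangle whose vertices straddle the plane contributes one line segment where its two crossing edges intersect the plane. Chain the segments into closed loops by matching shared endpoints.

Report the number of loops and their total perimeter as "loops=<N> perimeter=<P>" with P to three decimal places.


Straddling triangles (10 of 20):
  (v1,v3,v2) [--+] → (0.506515, 0.367981, 1.394)–(0.626067, 0, 1.394)  len=0.3869
  (v3,v4,v2) [--+] → (0.193481, 0.59543, 1.394)–(0.506515, 0.367981, 1.394)  len=0.3869
  (v4,v5,v2) [--+] → (-0.193481, 0.59543, 1.394)–(0.193481, 0.59543, 1.394)  len=0.3870
  (v5,v6,v2) [--+] → (-0.506515, 0.367981, 1.394)–(-0.193481, 0.59543, 1.394)  len=0.3869
  (v6,v7,v2) [--+] → (-0.626067, 0, 1.394)–(-0.506515, 0.367981, 1.394)  len=0.3869
  (v7,v8,v2) [--+] → (-0.506515, -0.367981, 1.394)–(-0.626067, 0, 1.394)  len=0.3869
  (v8,v9,v2) [--+] → (-0.193481, -0.59543, 1.394)–(-0.506515, -0.367981, 1.394)  len=0.3869
  (v9,v10,v2) [--+] → (0.193481, -0.59543, 1.394)–(-0.193481, -0.59543, 1.394)  len=0.3870
  (v10,v11,v2) [--+] → (0.506515, -0.367981, 1.394)–(0.193481, -0.59543, 1.394)  len=0.3869
  (v11,v1,v2) [--+] → (0.626067, 0, 1.394)–(0.506515, -0.367981, 1.394)  len=0.3869

Chained into 1 loop(s):
  loop 1: 10 segments, perimeter = 3.8693
Total perimeter = 3.869

loops=1 perimeter=3.869


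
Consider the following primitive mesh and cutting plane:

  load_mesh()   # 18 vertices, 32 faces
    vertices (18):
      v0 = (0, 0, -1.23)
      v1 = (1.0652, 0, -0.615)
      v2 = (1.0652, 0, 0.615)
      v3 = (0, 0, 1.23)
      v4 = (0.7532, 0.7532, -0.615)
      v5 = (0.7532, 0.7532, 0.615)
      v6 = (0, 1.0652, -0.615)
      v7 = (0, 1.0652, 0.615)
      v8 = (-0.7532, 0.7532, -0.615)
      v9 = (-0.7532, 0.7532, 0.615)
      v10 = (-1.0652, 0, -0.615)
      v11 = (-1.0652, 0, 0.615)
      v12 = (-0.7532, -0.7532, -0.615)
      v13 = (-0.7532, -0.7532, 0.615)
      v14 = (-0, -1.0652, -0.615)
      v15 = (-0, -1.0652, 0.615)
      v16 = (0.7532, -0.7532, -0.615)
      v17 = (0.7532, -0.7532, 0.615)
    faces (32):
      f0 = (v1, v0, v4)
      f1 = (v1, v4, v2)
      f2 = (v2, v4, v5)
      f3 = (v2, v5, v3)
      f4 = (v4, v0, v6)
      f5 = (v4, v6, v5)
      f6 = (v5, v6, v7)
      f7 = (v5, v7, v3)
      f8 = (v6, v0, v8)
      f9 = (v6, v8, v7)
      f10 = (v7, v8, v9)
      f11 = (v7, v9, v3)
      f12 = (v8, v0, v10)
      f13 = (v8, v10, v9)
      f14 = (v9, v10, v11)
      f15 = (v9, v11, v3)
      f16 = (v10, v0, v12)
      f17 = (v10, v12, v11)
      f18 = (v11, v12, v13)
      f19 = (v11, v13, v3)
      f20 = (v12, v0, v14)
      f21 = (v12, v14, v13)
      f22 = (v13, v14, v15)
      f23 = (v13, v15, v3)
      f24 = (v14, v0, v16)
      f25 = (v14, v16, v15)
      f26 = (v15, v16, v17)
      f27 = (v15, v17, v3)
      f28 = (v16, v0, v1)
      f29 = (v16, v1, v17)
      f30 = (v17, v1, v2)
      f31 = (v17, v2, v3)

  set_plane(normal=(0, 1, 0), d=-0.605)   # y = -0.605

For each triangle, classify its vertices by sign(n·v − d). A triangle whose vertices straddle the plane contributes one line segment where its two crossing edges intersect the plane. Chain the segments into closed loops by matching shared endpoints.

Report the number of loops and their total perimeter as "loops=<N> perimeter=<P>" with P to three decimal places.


Straddling triangles (12 of 32):
  (v10,v0,v12) [++-] → (-0.605, -0.605, -0.736008)–(-0.814589, -0.605, -0.615)  len=0.2420
  (v10,v12,v11) [+-+] → (-0.814589, -0.605, -0.615)–(-0.814589, -0.605, -0.372985)  len=0.2420
  (v11,v12,v13) [+--] → (-0.814589, -0.605, -0.372985)–(-0.814589, -0.605, 0.615)  len=0.9880
  (v11,v13,v3) [+-+] → (-0.814589, -0.605, 0.615)–(-0.605, -0.605, 0.736008)  len=0.2420
  (v12,v0,v14) [-+-] → (-0.605, -0.605, -0.736008)–(0, -0.605, -0.880699)  len=0.6221
  (v13,v15,v3) [--+] → (0, -0.605, 0.880699)–(-0.605, -0.605, 0.736008)  len=0.6221
  (v14,v0,v16) [-+-] → (0, -0.605, -0.880699)–(0.605, -0.605, -0.736008)  len=0.6221
  (v15,v17,v3) [--+] → (0.605, -0.605, 0.736008)–(0, -0.605, 0.880699)  len=0.6221
  (v16,v0,v1) [-++] → (0.605, -0.605, -0.736008)–(0.814589, -0.605, -0.615)  len=0.2420
  (v16,v1,v17) [-+-] → (0.814589, -0.605, -0.615)–(0.814589, -0.605, 0.372985)  len=0.9880
  (v17,v1,v2) [-++] → (0.814589, -0.605, 0.372985)–(0.814589, -0.605, 0.615)  len=0.2420
  (v17,v2,v3) [-++] → (0.814589, -0.605, 0.615)–(0.605, -0.605, 0.736008)  len=0.2420

Chained into 1 loop(s):
  loop 1: 12 segments, perimeter = 5.9163
Total perimeter = 5.916

loops=1 perimeter=5.916


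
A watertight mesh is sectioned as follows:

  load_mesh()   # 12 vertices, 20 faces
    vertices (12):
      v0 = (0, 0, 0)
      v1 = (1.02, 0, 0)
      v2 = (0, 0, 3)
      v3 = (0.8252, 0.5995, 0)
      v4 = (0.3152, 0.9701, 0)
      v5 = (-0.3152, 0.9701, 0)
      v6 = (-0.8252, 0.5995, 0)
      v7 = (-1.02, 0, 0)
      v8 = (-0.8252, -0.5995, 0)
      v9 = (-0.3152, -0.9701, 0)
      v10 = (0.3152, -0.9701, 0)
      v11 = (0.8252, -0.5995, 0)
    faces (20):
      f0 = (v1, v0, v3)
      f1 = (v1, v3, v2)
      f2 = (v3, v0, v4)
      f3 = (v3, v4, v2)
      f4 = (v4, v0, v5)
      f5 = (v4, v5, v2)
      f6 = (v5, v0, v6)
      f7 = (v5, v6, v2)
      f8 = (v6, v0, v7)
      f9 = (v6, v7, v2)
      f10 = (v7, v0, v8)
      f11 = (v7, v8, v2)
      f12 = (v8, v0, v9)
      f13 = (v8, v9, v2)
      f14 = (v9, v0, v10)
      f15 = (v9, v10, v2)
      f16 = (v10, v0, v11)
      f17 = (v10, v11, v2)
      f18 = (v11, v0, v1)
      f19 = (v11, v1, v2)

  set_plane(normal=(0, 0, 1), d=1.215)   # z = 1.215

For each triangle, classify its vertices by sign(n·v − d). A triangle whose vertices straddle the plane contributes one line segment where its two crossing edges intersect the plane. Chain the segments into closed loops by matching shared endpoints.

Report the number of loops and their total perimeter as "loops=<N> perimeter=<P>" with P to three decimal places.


Straddling triangles (10 of 20):
  (v1,v3,v2) [--+] → (0.490994, 0.356703, 1.215)–(0.6069, 0, 1.215)  len=0.3751
  (v3,v4,v2) [--+] → (0.187544, 0.577209, 1.215)–(0.490994, 0.356702, 1.215)  len=0.3751
  (v4,v5,v2) [--+] → (-0.187544, 0.577209, 1.215)–(0.187544, 0.577209, 1.215)  len=0.3751
  (v5,v6,v2) [--+] → (-0.490994, 0.356703, 1.215)–(-0.187544, 0.577209, 1.215)  len=0.3751
  (v6,v7,v2) [--+] → (-0.6069, 0, 1.215)–(-0.490994, 0.356702, 1.215)  len=0.3751
  (v7,v8,v2) [--+] → (-0.490994, -0.356703, 1.215)–(-0.6069, 0, 1.215)  len=0.3751
  (v8,v9,v2) [--+] → (-0.187544, -0.577209, 1.215)–(-0.490994, -0.356702, 1.215)  len=0.3751
  (v9,v10,v2) [--+] → (0.187544, -0.577209, 1.215)–(-0.187544, -0.577209, 1.215)  len=0.3751
  (v10,v11,v2) [--+] → (0.490994, -0.356703, 1.215)–(0.187544, -0.577209, 1.215)  len=0.3751
  (v11,v1,v2) [--+] → (0.6069, 0, 1.215)–(0.490994, -0.356702, 1.215)  len=0.3751

Chained into 1 loop(s):
  loop 1: 10 segments, perimeter = 3.7508
Total perimeter = 3.751

loops=1 perimeter=3.751


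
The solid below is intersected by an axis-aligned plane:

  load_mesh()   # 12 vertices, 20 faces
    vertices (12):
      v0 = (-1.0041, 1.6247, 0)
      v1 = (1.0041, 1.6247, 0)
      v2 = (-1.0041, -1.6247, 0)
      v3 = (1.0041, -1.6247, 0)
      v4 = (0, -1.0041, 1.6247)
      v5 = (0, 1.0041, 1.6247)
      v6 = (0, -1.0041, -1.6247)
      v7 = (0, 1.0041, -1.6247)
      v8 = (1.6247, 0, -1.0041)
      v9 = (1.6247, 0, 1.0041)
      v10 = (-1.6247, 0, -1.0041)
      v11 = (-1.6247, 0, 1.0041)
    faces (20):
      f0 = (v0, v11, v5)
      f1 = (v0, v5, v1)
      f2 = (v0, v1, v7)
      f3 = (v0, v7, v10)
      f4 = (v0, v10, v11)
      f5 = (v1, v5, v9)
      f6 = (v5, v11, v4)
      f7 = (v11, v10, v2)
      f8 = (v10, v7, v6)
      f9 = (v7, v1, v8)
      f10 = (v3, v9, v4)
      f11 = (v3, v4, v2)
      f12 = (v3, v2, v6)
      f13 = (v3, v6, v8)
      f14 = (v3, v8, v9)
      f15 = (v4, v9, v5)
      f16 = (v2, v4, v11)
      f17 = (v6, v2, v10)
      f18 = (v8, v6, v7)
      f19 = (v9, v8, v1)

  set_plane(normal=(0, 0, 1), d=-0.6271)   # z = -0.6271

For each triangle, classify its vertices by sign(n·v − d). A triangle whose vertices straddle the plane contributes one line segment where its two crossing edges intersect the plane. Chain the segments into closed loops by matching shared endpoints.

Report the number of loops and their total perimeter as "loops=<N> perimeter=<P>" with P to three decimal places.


loops=1 perimeter=9.463

Straddling triangles (10 of 20):
  (v0,v1,v7) [++-] → (0.616539, 1.38516, -0.6271)–(-0.616539, 1.38516, -0.6271)  len=1.2331
  (v0,v7,v10) [+--] → (-0.616539, 1.38516, -0.6271)–(-1.39169, 0.610011, -0.6271)  len=1.0962
  (v0,v10,v11) [+-+] → (-1.39169, 0.610011, -0.6271)–(-1.6247, 0, -0.6271)  len=0.6530
  (v11,v10,v2) [+-+] → (-1.6247, 0, -0.6271)–(-1.39169, -0.610011, -0.6271)  len=0.6530
  (v7,v1,v8) [-+-] → (0.616539, 1.38516, -0.6271)–(1.39169, 0.610011, -0.6271)  len=1.0962
  (v3,v2,v6) [++-] → (-0.616539, -1.38516, -0.6271)–(0.616539, -1.38516, -0.6271)  len=1.2331
  (v3,v6,v8) [+--] → (0.616539, -1.38516, -0.6271)–(1.39169, -0.610011, -0.6271)  len=1.0962
  (v3,v8,v9) [+-+] → (1.39169, -0.610011, -0.6271)–(1.6247, 0, -0.6271)  len=0.6530
  (v6,v2,v10) [-+-] → (-0.616539, -1.38516, -0.6271)–(-1.39169, -0.610011, -0.6271)  len=1.0962
  (v9,v8,v1) [+-+] → (1.6247, 0, -0.6271)–(1.39169, 0.610011, -0.6271)  len=0.6530

Chained into 1 loop(s):
  loop 1: 10 segments, perimeter = 9.4631
Total perimeter = 9.463


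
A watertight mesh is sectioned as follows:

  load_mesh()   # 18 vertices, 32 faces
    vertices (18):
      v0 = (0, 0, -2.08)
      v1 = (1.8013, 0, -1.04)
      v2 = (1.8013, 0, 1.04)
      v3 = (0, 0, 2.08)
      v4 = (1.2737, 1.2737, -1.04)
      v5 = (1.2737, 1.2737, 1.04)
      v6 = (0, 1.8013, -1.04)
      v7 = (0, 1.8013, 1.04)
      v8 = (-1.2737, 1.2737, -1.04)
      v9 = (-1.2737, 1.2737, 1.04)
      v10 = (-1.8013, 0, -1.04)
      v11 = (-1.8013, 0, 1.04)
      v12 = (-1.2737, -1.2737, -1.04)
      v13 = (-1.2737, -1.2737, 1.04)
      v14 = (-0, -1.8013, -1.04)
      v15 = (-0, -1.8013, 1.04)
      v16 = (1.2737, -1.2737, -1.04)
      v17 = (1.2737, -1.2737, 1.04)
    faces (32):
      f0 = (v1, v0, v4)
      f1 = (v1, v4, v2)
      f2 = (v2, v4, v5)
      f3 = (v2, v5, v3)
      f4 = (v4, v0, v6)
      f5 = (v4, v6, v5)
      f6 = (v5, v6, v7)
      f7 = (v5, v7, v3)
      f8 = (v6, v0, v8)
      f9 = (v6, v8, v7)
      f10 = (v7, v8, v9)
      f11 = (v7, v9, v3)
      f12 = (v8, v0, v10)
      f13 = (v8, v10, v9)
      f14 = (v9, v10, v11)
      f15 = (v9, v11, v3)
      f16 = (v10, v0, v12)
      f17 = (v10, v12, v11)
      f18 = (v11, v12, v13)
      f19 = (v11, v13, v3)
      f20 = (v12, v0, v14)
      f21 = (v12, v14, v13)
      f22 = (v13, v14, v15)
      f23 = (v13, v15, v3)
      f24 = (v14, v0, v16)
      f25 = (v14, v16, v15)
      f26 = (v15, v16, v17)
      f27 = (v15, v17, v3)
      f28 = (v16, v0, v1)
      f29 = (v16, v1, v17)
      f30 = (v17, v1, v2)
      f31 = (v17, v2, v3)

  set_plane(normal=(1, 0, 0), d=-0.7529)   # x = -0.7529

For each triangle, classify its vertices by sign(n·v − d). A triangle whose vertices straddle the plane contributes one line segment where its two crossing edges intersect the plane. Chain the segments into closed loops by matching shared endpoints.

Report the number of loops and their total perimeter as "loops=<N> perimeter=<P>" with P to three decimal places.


loops=1 perimeter=10.658

Straddling triangles (12 of 32):
  (v6,v0,v8) [++-] → (-0.7529, 0.7529, -1.46524)–(-0.7529, 1.48943, -1.04)  len=0.8505
  (v6,v8,v7) [+-+] → (-0.7529, 1.48943, -1.04)–(-0.7529, 1.48943, -0.189514)  len=0.8505
  (v7,v8,v9) [+--] → (-0.7529, 1.48943, -0.189514)–(-0.7529, 1.48943, 1.04)  len=1.2295
  (v7,v9,v3) [+-+] → (-0.7529, 1.48943, 1.04)–(-0.7529, 0.7529, 1.46524)  len=0.8505
  (v8,v0,v10) [-+-] → (-0.7529, 0.7529, -1.46524)–(-0.7529, 0, -1.64531)  len=0.7741
  (v9,v11,v3) [--+] → (-0.7529, 0, 1.64531)–(-0.7529, 0.7529, 1.46524)  len=0.7741
  (v10,v0,v12) [-+-] → (-0.7529, 0, -1.64531)–(-0.7529, -0.7529, -1.46524)  len=0.7741
  (v11,v13,v3) [--+] → (-0.7529, -0.7529, 1.46524)–(-0.7529, 0, 1.64531)  len=0.7741
  (v12,v0,v14) [-++] → (-0.7529, -0.7529, -1.46524)–(-0.7529, -1.48943, -1.04)  len=0.8505
  (v12,v14,v13) [-+-] → (-0.7529, -1.48943, -1.04)–(-0.7529, -1.48943, 0.189514)  len=1.2295
  (v13,v14,v15) [-++] → (-0.7529, -1.48943, 0.189514)–(-0.7529, -1.48943, 1.04)  len=0.8505
  (v13,v15,v3) [-++] → (-0.7529, -1.48943, 1.04)–(-0.7529, -0.7529, 1.46524)  len=0.8505

Chained into 1 loop(s):
  loop 1: 12 segments, perimeter = 10.6584
Total perimeter = 10.658


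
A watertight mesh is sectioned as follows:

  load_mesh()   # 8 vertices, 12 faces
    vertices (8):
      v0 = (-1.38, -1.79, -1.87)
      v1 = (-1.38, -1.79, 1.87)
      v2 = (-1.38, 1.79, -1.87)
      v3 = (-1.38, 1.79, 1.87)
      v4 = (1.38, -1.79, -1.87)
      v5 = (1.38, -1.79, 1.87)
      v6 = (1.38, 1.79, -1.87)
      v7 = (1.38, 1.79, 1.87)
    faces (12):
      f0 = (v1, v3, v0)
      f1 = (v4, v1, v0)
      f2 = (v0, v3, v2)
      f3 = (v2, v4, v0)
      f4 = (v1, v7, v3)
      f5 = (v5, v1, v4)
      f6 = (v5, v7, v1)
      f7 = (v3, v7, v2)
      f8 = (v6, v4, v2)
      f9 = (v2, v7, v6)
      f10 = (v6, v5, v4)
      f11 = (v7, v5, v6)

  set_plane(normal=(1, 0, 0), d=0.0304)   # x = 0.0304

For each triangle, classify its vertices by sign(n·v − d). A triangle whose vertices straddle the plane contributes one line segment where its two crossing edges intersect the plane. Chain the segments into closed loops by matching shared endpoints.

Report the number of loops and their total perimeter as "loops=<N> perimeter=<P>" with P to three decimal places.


Straddling triangles (8 of 12):
  (v4,v1,v0) [+--] → (0.0304, -1.79, -0.0411942)–(0.0304, -1.79, -1.87)  len=1.8288
  (v2,v4,v0) [-+-] → (0.0304, -0.0394319, -1.87)–(0.0304, -1.79, -1.87)  len=1.7506
  (v1,v7,v3) [-+-] → (0.0304, 0.0394319, 1.87)–(0.0304, 1.79, 1.87)  len=1.7506
  (v5,v1,v4) [+-+] → (0.0304, -1.79, 1.87)–(0.0304, -1.79, -0.0411942)  len=1.9112
  (v5,v7,v1) [++-] → (0.0304, 0.0394319, 1.87)–(0.0304, -1.79, 1.87)  len=1.8294
  (v3,v7,v2) [-+-] → (0.0304, 1.79, 1.87)–(0.0304, 1.79, 0.0411942)  len=1.8288
  (v6,v4,v2) [++-] → (0.0304, -0.0394319, -1.87)–(0.0304, 1.79, -1.87)  len=1.8294
  (v2,v7,v6) [-++] → (0.0304, 1.79, 0.0411942)–(0.0304, 1.79, -1.87)  len=1.9112

Chained into 1 loop(s):
  loop 1: 8 segments, perimeter = 14.6400
Total perimeter = 14.640

loops=1 perimeter=14.640


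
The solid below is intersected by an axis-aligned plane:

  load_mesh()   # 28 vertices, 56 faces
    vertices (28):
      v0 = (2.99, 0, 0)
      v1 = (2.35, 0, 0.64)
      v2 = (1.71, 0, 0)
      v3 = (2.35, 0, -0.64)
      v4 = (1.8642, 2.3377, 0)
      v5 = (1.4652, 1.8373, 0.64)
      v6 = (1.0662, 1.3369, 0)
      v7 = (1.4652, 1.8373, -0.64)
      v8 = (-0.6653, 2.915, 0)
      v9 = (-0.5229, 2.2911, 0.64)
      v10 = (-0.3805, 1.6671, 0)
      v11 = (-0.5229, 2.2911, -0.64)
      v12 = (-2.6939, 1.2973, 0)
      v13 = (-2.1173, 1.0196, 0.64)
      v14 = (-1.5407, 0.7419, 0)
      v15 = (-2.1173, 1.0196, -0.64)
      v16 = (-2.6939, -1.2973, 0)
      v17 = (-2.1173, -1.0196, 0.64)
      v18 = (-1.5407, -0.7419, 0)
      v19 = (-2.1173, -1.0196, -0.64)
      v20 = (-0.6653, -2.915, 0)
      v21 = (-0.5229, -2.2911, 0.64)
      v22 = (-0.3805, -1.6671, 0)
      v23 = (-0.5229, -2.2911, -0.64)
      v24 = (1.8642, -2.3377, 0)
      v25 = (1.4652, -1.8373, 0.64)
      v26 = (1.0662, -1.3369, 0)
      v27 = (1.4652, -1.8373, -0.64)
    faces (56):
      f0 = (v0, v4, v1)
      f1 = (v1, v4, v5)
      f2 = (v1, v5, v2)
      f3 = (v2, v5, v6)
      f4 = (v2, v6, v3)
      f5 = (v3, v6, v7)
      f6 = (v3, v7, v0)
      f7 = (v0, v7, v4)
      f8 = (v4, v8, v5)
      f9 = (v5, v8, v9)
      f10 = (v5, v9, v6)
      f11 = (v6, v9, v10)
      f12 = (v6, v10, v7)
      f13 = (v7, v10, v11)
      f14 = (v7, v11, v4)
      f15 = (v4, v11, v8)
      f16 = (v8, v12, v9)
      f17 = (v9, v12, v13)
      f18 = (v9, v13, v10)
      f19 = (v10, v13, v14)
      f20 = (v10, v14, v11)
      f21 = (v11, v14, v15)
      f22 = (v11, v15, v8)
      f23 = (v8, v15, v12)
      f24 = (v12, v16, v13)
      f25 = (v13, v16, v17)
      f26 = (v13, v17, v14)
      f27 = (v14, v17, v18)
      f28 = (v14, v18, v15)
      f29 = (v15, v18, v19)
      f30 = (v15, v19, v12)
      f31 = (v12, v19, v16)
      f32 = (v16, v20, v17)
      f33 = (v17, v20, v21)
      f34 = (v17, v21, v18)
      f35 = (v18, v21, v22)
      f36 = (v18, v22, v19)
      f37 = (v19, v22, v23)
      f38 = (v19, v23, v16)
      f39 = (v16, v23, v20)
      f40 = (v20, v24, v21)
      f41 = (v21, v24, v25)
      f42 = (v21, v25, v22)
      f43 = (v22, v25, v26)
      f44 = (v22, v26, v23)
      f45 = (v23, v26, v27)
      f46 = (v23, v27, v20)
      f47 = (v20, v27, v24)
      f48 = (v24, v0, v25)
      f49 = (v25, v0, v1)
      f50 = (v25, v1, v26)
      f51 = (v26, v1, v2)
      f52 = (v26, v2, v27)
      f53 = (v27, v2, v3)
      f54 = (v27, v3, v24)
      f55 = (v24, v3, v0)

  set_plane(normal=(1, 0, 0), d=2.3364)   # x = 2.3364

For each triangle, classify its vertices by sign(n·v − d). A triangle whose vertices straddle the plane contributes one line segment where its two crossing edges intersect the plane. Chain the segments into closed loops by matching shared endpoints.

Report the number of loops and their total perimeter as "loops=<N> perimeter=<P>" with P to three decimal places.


loops=1 perimeter=6.025

Straddling triangles (14 of 56):
  (v0,v4,v1) [+-+] → (2.3364, 1.35719, 0)–(2.3364, 0.0654441, 0.622083)  len=1.4337
  (v1,v4,v5) [+--] → (2.3364, 0.0654441, 0.622083)–(2.3364, 0.0282406, 0.64)  len=0.0413
  (v1,v5,v2) [+--] → (2.3364, 0.0282406, 0.64)–(2.3364, 0, 0.6264)  len=0.0313
  (v2,v6,v3) [--+] → (2.3364, 0.0141625, -0.63322)–(2.3364, 0, -0.6264)  len=0.0157
  (v3,v6,v7) [+--] → (2.3364, 0.0141625, -0.63322)–(2.3364, 0.0282406, -0.64)  len=0.0156
  (v3,v7,v0) [+-+] → (2.3364, 0.0282406, -0.64)–(2.3364, 0.787552, -0.274334)  len=0.8428
  (v0,v7,v4) [+--] → (2.3364, 0.787552, -0.274334)–(2.3364, 1.35719, 0)  len=0.6323
  (v24,v0,v25) [-+-] → (2.3364, -1.35719, 0)–(2.3364, -0.787552, 0.274334)  len=0.6323
  (v25,v0,v1) [-++] → (2.3364, -0.787552, 0.274334)–(2.3364, -0.0282406, 0.64)  len=0.8428
  (v25,v1,v26) [-+-] → (2.3364, -0.0282406, 0.64)–(2.3364, -0.0141625, 0.63322)  len=0.0156
  (v26,v1,v2) [-+-] → (2.3364, -0.0141625, 0.63322)–(2.3364, 0, 0.6264)  len=0.0157
  (v27,v2,v3) [--+] → (2.3364, 0, -0.6264)–(2.3364, -0.0282406, -0.64)  len=0.0313
  (v27,v3,v24) [-+-] → (2.3364, -0.0282406, -0.64)–(2.3364, -0.0654441, -0.622083)  len=0.0413
  (v24,v3,v0) [-++] → (2.3364, -0.0654441, -0.622083)–(2.3364, -1.35719, 0)  len=1.4337

Chained into 1 loop(s):
  loop 1: 14 segments, perimeter = 6.0255
Total perimeter = 6.025


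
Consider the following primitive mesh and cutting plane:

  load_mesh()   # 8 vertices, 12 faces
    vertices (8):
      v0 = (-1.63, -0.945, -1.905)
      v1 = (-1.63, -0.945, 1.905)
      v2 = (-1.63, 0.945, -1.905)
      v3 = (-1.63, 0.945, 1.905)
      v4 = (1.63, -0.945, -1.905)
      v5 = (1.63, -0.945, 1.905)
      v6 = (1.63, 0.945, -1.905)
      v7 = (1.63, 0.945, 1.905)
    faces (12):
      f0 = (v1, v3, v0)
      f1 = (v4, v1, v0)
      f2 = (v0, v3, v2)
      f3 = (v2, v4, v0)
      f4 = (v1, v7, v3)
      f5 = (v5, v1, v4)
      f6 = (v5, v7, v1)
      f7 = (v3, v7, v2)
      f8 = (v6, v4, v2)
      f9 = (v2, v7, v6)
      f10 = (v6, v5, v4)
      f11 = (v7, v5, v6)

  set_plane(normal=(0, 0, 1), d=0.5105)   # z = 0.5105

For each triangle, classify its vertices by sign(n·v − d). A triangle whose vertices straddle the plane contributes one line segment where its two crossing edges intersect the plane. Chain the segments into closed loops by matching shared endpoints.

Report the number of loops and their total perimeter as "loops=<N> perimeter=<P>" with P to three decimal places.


Straddling triangles (8 of 12):
  (v1,v3,v0) [++-] → (-1.63, 0.25324, 0.5105)–(-1.63, -0.945, 0.5105)  len=1.1982
  (v4,v1,v0) [-+-] → (-0.436806, -0.945, 0.5105)–(-1.63, -0.945, 0.5105)  len=1.1932
  (v0,v3,v2) [-+-] → (-1.63, 0.25324, 0.5105)–(-1.63, 0.945, 0.5105)  len=0.6918
  (v5,v1,v4) [++-] → (-0.436806, -0.945, 0.5105)–(1.63, -0.945, 0.5105)  len=2.0668
  (v3,v7,v2) [++-] → (0.436806, 0.945, 0.5105)–(-1.63, 0.945, 0.5105)  len=2.0668
  (v2,v7,v6) [-+-] → (0.436806, 0.945, 0.5105)–(1.63, 0.945, 0.5105)  len=1.1932
  (v6,v5,v4) [-+-] → (1.63, -0.25324, 0.5105)–(1.63, -0.945, 0.5105)  len=0.6918
  (v7,v5,v6) [++-] → (1.63, -0.25324, 0.5105)–(1.63, 0.945, 0.5105)  len=1.1982

Chained into 1 loop(s):
  loop 1: 8 segments, perimeter = 10.3000
Total perimeter = 10.300

loops=1 perimeter=10.300
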